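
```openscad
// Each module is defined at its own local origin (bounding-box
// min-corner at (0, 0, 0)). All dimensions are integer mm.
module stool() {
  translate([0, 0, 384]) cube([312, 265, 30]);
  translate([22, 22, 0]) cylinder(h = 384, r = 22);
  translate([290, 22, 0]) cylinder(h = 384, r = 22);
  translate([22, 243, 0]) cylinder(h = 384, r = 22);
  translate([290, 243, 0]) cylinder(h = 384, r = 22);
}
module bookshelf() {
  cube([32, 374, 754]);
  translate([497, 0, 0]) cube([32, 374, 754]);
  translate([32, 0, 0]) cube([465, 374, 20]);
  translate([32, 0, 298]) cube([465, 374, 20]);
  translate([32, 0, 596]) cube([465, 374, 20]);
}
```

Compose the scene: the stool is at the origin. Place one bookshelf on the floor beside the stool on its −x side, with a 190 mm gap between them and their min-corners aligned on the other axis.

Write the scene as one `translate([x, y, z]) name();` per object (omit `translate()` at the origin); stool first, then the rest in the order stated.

stool();
translate([-719, 0, 0]) bookshelf();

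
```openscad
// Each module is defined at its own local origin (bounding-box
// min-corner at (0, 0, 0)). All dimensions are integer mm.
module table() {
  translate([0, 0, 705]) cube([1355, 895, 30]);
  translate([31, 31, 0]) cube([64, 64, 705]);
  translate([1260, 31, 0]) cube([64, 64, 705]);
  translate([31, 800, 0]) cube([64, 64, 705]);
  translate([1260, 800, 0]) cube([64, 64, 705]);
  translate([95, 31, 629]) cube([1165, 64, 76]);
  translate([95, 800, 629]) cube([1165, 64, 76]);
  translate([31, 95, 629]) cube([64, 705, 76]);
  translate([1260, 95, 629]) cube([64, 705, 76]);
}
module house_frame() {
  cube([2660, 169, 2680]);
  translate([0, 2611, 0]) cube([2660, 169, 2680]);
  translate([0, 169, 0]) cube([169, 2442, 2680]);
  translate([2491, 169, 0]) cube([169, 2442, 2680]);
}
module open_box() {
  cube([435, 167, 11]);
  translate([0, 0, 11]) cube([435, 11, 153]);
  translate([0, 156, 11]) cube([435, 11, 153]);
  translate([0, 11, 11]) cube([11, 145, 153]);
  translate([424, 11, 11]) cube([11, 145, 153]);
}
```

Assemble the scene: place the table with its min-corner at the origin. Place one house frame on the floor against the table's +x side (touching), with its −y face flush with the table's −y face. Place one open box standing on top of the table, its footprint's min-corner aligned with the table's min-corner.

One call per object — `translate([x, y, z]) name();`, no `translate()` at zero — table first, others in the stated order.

table();
translate([1355, 0, 0]) house_frame();
translate([0, 0, 735]) open_box();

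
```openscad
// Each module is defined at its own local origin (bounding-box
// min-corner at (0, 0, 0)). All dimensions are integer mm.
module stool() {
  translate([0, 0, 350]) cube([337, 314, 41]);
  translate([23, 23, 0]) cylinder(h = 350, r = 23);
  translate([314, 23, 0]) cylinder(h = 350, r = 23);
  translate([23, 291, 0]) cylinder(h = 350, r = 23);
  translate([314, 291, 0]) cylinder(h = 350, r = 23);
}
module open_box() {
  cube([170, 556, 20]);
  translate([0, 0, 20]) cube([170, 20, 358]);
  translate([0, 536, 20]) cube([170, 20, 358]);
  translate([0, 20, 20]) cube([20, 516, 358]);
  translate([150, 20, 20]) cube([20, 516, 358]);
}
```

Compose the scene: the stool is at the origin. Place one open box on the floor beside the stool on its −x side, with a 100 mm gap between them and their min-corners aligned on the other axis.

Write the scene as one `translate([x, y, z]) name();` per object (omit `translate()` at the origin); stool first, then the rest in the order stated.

stool();
translate([-270, 0, 0]) open_box();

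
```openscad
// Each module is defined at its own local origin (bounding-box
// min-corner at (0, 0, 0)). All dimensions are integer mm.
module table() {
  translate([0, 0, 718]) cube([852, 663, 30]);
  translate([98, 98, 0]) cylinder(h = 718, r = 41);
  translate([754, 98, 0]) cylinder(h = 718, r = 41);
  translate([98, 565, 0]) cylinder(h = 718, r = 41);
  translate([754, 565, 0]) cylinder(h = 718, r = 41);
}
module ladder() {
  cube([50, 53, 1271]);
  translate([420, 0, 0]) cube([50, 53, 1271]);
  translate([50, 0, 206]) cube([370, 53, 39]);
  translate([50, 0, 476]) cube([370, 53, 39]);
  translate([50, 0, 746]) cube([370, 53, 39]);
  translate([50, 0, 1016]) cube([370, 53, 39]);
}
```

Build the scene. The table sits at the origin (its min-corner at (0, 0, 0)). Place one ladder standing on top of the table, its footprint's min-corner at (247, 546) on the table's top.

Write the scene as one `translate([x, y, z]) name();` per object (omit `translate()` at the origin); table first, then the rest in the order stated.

table();
translate([247, 546, 748]) ladder();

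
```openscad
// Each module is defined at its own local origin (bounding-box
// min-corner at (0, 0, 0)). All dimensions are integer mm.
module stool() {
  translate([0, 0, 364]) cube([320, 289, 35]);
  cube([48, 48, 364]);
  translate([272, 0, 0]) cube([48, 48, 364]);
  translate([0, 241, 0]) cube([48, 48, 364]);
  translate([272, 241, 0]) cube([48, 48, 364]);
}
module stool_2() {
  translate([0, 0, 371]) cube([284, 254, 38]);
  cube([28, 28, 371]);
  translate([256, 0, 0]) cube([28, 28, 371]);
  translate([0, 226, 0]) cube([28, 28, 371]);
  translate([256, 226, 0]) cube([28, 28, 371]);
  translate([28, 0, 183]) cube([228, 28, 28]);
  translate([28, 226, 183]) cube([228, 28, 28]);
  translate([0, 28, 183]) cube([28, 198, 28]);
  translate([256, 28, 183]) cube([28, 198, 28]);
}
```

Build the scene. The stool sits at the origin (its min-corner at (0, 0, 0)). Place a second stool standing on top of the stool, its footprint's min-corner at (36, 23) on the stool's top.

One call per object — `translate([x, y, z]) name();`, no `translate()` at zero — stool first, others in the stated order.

stool();
translate([36, 23, 399]) stool_2();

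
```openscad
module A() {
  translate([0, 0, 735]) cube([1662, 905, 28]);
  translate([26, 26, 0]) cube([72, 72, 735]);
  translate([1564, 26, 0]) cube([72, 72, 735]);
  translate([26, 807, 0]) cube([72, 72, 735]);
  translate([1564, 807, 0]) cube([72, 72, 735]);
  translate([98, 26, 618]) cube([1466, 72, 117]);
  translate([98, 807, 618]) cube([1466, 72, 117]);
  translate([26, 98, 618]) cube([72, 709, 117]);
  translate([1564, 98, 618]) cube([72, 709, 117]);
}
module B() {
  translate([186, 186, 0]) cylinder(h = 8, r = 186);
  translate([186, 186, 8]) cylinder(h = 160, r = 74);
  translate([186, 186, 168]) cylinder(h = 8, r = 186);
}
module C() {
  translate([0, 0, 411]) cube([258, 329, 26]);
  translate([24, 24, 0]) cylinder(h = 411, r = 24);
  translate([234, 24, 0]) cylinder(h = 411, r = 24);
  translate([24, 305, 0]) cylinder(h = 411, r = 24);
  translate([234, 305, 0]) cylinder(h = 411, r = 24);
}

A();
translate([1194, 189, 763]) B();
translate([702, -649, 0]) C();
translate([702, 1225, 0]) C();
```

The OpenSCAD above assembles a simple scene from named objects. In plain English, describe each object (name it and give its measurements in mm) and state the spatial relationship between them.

A is a table with a 1662×905 mm rectangular top, 28 mm thick, top surface at z = 763 mm, supported by four 72×72 mm square legs, each inset 26 mm from the nearest pair of top edges, running from the floor. Four apron rails, 72 mm thick and 117 mm tall, run between adjacent legs with their top edges flush with the underside of the top and their outer faces flush with the legs' outer faces.

B is a spool: two coaxial disc flanges of radius 186 mm and thickness 8 mm, joined by a core cylinder of radius 74 mm and height 160 mm. The lower flange rests on z = 0 and the three cylinders share a vertical axis.

C is a four-legged stool. The seat is 258×329 mm, 26 mm thick, top at z = 437 mm. It stands on four round legs, each 48 mm in diameter, from z = 0 to the seat underside, each leg's axis is inset half a diameter from the nearest pair of seat edges (so the leg's bounding box is flush with the corner).

The spool is on top of the table. Two stools sit around the table at the −y, +y sides.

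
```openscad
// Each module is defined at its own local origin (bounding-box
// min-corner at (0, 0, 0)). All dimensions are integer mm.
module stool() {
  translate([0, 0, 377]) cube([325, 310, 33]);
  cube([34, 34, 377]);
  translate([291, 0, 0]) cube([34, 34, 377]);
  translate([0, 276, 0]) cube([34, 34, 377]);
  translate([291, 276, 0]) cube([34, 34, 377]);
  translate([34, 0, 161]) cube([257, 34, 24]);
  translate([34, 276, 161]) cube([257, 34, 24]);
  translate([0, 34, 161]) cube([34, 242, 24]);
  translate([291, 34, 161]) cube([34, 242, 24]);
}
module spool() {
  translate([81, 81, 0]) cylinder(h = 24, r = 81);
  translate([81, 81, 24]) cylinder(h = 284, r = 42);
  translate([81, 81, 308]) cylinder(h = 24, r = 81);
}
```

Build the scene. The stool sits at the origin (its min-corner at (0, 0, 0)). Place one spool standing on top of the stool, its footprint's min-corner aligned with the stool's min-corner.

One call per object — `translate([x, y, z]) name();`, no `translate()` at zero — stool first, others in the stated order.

stool();
translate([0, 0, 410]) spool();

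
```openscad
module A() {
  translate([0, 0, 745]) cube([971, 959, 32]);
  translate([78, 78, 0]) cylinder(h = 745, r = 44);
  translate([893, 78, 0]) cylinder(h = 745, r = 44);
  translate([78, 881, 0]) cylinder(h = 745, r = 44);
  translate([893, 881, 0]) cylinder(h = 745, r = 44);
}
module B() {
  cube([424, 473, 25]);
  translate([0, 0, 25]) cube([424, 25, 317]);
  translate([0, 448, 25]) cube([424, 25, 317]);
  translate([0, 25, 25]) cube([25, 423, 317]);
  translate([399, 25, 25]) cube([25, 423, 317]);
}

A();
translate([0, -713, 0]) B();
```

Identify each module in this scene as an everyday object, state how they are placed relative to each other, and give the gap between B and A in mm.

The open box's nearest face is 240 mm from the table's −y face.

A is a table. B is an open box. The open box is on the floor beside the table on its −y side. The gap between the open box and the table is 240 mm.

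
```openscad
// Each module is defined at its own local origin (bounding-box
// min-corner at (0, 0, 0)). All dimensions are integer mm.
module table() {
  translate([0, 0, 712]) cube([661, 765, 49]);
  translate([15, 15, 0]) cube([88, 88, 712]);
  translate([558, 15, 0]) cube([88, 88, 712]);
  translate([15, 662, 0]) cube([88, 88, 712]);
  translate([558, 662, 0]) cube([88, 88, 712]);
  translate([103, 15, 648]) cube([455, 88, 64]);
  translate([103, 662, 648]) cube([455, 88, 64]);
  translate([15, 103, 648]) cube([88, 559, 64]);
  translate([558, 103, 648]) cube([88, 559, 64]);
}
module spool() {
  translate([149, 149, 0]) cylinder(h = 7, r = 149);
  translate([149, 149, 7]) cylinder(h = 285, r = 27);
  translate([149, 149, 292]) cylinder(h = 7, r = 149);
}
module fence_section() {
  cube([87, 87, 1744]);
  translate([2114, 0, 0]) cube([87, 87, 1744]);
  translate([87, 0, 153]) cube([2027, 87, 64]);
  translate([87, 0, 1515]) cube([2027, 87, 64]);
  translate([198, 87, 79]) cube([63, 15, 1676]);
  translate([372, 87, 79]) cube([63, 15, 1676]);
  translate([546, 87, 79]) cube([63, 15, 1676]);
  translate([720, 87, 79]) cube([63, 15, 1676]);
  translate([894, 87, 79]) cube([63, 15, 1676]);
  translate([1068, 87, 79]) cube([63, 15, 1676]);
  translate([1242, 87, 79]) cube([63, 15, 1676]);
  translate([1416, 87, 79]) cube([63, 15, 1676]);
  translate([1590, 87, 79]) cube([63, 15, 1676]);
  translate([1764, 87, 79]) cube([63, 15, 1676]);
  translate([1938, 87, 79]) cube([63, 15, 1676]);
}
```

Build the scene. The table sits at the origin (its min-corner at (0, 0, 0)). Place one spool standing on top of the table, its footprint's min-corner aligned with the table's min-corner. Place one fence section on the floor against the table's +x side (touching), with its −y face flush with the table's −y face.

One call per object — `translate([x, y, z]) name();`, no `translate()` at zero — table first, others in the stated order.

table();
translate([0, 0, 761]) spool();
translate([661, 0, 0]) fence_section();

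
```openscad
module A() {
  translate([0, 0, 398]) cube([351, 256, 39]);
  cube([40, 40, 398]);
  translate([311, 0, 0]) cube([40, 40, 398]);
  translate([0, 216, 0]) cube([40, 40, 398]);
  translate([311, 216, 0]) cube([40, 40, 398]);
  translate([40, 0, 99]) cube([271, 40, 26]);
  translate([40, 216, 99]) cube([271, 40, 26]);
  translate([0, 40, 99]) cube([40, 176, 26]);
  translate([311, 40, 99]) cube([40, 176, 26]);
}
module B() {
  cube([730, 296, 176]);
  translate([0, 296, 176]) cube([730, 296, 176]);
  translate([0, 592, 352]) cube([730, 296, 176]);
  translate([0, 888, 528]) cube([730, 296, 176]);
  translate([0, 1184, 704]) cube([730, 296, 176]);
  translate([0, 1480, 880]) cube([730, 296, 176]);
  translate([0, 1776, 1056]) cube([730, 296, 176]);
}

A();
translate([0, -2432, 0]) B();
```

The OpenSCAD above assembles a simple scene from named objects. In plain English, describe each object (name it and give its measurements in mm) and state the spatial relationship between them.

A is a four-legged stool. The seat is a 351×256×39 mm slab whose top surface is at z = 437 mm; four square legs, each 40×40 mm in cross-section, run from the floor (z = 0) to the underside of the seat, each flush with a corner of the seat. Four stretchers, 40 mm wide and 26 mm tall, connect adjacent legs with their undersides at z = 99 mm, each running between the inner faces of the legs it joins and aligned with the legs' outer faces on the other axis.

B is a straight staircase of 7 solid steps. Each step is 730 mm wide (x), 296 mm deep (y, the going) and 176 mm tall (the rise). The first step rests on the floor; each subsequent step sits one going further in +y and one rise higher in +z, directly behind and above the previous step with no overlap.

The staircase is on the floor beside the stool on its −y side.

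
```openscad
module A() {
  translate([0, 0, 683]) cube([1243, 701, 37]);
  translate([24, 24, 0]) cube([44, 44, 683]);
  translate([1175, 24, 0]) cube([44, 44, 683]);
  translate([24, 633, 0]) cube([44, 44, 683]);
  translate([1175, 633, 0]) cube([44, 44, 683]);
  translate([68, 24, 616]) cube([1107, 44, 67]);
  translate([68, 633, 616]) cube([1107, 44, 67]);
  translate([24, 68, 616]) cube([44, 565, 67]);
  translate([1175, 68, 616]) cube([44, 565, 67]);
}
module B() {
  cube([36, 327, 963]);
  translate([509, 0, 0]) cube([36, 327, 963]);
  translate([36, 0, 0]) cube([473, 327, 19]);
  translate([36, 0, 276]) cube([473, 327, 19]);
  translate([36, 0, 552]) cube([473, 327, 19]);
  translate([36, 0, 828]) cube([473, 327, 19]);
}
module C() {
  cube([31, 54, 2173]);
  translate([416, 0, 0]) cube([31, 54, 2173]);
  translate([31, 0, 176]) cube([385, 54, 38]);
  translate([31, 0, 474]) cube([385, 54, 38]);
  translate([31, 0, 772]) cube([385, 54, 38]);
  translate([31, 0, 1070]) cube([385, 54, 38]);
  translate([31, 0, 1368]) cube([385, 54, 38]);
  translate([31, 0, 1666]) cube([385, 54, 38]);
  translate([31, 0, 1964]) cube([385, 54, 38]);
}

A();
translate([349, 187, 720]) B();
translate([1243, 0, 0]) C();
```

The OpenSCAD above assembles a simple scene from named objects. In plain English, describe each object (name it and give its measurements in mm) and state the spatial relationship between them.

A is a table with a 1243×701 mm rectangular top, 37 mm thick, top surface at z = 720 mm, supported by four 44×44 mm square legs, each inset 24 mm from the nearest pair of top edges, running from the floor. Four apron rails, 44 mm thick and 67 mm tall, run between adjacent legs with their top edges flush with the underside of the top and their outer faces flush with the legs' outer faces.

B is an open bookshelf. Two side panels, each 36 mm thick, 327 mm deep and 963 mm tall, stand 545 mm apart (outside-to-outside). Between them sit 4 shelves, each 19 mm thick and 327 mm deep, spanning the full gap between the sides. The bottom shelf rests on the floor (its underside at z = 0) and the clear gap between one shelf's top and the next shelf's underside is 257 mm.

C is a wooden ladder with two side rails of 31×54 mm section and 2173 mm height, set 447 mm apart overall. Between them run 7 rectangular rungs (54 mm deep, 38 mm thick), front faces flush with the rails' −y face. The bottom of the first rung is 176 mm above the floor and each subsequent rung is 298 mm higher than the one below.

The bookshelf is on top of the table, centred. The ladder is against the table's +x side, with their −y faces flush.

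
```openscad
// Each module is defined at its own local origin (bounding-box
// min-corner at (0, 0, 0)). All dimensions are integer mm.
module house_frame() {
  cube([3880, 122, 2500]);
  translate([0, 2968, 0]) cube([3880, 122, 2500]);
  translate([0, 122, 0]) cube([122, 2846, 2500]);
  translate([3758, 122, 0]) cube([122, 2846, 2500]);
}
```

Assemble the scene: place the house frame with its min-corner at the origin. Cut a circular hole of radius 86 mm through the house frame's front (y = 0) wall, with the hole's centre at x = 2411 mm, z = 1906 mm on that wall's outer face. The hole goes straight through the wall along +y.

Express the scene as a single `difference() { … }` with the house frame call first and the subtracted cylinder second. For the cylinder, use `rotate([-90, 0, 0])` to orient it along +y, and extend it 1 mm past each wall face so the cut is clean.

difference() {
  house_frame();
  translate([2411, -1, 1906]) rotate([-90, 0, 0]) cylinder(h = 124, r = 86);
}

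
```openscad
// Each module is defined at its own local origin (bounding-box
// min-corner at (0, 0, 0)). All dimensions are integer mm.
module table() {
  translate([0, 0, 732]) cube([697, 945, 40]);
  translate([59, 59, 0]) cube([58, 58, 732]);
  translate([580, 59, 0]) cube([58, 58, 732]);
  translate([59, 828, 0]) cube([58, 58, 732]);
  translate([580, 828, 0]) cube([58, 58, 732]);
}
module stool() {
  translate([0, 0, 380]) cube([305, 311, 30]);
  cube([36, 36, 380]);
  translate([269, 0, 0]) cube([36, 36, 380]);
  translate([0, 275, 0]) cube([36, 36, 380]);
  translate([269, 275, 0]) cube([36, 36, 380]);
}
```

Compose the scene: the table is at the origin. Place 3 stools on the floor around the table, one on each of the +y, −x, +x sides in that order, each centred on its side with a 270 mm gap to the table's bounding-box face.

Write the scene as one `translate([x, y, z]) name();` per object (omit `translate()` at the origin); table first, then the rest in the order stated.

table();
translate([196, 1215, 0]) stool();
translate([-575, 317, 0]) stool();
translate([967, 317, 0]) stool();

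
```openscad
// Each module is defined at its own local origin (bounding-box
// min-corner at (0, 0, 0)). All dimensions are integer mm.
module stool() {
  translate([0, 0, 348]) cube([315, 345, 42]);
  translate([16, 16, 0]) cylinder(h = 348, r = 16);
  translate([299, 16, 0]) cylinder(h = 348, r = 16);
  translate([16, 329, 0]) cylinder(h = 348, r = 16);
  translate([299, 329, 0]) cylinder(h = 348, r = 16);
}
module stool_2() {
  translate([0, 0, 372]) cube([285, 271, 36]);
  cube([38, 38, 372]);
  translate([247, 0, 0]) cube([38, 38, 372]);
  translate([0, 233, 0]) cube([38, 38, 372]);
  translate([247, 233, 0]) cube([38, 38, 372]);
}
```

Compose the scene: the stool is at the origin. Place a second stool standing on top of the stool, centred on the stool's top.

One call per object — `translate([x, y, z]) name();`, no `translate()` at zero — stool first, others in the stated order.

stool();
translate([15, 37, 390]) stool_2();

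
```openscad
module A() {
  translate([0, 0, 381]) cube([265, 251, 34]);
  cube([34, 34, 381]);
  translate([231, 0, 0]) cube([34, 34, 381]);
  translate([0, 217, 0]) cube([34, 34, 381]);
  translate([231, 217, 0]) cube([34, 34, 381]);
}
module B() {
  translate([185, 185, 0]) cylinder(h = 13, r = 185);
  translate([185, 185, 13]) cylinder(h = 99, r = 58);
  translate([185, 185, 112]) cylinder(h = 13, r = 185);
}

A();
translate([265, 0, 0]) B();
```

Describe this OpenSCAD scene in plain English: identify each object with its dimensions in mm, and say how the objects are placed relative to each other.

A is a four-legged stool. The seat is 265×251 mm, 34 mm thick, top at z = 415 mm. It stands on four square legs, each 34×34 mm in cross-section, from z = 0 to the seat underside, each flush with a corner of the seat.

B is a spool: two coaxial disc flanges of radius 185 mm and thickness 13 mm, joined by a core cylinder of radius 58 mm and height 99 mm. The lower flange rests on z = 0 and the three cylinders share a vertical axis.

The spool is against the stool's +x side, with their −y faces flush.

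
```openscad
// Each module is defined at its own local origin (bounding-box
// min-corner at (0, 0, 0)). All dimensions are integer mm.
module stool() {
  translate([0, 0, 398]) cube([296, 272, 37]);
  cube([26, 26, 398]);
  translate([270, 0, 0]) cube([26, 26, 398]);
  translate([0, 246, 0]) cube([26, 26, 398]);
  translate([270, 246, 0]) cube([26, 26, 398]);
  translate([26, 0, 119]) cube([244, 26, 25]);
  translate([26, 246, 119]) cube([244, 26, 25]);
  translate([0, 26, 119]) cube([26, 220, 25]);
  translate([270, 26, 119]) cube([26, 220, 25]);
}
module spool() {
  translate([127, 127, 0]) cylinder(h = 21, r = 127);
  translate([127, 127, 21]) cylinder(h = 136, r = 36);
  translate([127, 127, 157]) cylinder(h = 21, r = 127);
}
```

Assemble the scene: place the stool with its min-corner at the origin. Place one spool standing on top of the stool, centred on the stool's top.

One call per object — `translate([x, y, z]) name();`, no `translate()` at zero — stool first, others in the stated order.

stool();
translate([21, 9, 435]) spool();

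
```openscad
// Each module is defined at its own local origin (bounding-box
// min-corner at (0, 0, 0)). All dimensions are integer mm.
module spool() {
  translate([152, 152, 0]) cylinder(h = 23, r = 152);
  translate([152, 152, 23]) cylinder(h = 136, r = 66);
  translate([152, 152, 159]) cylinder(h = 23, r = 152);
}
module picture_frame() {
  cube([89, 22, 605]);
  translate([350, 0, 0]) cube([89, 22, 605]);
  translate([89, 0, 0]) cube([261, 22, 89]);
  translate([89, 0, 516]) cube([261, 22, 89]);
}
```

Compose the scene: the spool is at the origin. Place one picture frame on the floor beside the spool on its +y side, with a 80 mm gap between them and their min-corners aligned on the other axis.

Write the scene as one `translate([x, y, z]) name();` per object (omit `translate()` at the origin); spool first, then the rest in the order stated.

spool();
translate([0, 384, 0]) picture_frame();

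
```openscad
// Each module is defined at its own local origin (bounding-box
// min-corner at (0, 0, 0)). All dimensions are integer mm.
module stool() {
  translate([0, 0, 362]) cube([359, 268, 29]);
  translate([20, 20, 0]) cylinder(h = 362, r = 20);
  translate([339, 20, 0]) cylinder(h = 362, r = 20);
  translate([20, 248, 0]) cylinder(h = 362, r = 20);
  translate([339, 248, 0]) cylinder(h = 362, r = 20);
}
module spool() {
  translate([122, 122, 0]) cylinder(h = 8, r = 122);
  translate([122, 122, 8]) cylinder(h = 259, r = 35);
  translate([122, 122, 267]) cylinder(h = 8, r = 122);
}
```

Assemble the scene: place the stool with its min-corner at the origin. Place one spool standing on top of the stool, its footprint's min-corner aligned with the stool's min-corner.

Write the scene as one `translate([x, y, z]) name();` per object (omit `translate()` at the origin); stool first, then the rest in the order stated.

stool();
translate([0, 0, 391]) spool();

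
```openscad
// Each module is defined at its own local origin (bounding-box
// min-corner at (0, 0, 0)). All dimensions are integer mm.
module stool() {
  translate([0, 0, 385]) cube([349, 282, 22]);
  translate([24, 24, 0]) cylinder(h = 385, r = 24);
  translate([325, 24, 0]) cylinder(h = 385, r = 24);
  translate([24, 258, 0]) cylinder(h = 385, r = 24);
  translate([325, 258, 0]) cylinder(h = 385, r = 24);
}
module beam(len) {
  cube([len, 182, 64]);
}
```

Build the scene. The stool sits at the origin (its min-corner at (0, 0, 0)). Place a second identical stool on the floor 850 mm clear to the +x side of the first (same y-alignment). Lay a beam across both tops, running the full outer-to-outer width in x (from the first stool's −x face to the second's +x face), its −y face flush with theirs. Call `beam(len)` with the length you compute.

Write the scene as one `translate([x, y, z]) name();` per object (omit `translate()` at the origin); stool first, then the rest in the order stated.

stool();
translate([1199, 0, 0]) stool();
translate([0, 0, 407]) beam(1548);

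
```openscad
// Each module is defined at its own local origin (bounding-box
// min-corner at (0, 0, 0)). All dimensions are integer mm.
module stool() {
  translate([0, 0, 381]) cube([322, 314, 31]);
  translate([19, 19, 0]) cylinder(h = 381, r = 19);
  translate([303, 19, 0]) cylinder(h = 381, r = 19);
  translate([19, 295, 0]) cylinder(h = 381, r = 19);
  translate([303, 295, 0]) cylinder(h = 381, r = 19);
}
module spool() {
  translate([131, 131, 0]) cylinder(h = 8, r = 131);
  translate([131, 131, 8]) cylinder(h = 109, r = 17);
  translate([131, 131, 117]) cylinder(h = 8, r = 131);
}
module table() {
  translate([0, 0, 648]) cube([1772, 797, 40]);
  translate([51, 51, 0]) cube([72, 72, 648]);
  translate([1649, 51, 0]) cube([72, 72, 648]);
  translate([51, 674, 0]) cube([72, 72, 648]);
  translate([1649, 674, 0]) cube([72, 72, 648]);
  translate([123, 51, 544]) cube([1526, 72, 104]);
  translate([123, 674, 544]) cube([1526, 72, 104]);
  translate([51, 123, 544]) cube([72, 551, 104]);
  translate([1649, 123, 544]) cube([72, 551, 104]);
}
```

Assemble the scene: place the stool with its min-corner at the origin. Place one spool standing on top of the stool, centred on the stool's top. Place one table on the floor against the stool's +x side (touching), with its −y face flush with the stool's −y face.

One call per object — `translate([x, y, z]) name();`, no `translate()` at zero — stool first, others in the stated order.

stool();
translate([30, 26, 412]) spool();
translate([322, 0, 0]) table();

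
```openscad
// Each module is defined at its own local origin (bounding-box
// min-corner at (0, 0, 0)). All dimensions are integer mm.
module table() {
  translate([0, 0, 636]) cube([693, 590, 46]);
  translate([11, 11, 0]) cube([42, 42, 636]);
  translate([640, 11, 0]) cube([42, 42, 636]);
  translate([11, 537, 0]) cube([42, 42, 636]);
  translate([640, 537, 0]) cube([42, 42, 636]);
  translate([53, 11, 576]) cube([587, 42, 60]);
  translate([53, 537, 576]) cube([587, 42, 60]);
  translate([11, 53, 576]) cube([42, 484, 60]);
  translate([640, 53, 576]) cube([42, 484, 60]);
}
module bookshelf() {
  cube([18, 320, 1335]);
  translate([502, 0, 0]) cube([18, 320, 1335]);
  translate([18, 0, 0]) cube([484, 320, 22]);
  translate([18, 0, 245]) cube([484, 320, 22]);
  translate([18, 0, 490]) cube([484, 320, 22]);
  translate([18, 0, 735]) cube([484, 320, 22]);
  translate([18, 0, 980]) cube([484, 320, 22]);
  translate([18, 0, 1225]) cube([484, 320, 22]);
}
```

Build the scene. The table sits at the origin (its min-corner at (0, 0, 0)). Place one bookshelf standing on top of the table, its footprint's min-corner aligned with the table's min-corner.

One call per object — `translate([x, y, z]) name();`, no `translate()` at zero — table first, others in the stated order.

table();
translate([0, 0, 682]) bookshelf();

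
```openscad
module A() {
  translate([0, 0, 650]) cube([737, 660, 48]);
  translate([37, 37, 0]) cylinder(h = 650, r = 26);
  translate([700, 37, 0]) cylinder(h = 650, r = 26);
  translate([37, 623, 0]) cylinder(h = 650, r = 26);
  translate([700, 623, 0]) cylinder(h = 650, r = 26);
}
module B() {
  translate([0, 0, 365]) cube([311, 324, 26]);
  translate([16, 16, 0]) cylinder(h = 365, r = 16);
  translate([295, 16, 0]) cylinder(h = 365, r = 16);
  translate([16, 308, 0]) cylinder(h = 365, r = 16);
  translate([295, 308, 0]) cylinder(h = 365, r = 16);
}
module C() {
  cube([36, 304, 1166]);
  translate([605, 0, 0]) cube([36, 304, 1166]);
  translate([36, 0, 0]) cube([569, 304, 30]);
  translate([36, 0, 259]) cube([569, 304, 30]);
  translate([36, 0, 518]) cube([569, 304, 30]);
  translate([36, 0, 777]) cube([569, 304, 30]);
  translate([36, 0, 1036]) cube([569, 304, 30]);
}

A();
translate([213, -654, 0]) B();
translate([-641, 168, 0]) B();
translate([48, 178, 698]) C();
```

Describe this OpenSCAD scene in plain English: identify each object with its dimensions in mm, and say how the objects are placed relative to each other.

A is a table: top 737 mm (x) × 660 mm (y), 48 mm thick, upper face at z = 698 mm, on four round legs of 52 mm diameter, each leg's bounding box inset 11 mm from the nearest pair of top edges, running from z = 0 to the bottom of the top.

B is a four-legged stool. The seat is a 311×324×26 mm slab whose top surface is at z = 391 mm; four round legs, each 32 mm in diameter, run from the floor (z = 0) to the underside of the seat, each leg's axis is inset half a diameter from the nearest pair of seat edges (so the leg's bounding box is flush with the corner).

C is an open bookshelf. Two side panels, each 36 mm thick, 304 mm deep and 1166 mm tall, stand 641 mm apart (outside-to-outside). Between them sit 5 shelves, each 30 mm thick and 304 mm deep, spanning the full gap between the sides. The bottom shelf rests on the floor (its underside at z = 0) and the clear gap between one shelf's top and the next shelf's underside is 229 mm.

Two stools sit around the table at the −y, −x sides. The bookshelf is on top of the table, centred.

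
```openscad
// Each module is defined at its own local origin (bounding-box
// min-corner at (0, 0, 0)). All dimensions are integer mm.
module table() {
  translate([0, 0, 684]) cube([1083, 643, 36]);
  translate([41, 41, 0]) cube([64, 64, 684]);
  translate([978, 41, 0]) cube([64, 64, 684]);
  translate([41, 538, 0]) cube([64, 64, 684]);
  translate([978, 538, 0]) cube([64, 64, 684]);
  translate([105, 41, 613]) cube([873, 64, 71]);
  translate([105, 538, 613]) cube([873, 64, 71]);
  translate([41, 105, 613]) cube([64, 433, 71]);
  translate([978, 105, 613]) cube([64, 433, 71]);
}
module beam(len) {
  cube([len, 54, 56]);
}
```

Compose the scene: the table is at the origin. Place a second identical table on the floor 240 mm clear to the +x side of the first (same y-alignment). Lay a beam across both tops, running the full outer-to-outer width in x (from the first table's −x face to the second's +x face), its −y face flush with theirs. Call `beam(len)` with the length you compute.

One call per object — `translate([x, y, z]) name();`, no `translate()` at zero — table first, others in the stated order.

table();
translate([1323, 0, 0]) table();
translate([0, 0, 720]) beam(2406);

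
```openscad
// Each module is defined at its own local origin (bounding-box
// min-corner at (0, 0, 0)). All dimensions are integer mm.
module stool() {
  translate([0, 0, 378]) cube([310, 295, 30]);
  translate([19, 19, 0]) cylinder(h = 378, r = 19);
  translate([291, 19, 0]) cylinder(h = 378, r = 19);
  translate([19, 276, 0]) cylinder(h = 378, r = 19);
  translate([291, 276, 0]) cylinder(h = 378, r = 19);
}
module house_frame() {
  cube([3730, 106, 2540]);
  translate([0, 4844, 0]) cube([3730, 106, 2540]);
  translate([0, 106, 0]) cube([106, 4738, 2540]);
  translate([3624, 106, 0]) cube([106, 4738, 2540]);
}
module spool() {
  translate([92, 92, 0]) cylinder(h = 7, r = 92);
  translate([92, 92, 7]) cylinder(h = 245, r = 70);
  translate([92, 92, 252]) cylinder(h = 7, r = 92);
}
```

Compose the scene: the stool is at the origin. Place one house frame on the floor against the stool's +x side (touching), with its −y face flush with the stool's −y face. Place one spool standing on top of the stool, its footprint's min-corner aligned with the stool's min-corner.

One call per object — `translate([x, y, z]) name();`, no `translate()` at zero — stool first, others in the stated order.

stool();
translate([310, 0, 0]) house_frame();
translate([0, 0, 408]) spool();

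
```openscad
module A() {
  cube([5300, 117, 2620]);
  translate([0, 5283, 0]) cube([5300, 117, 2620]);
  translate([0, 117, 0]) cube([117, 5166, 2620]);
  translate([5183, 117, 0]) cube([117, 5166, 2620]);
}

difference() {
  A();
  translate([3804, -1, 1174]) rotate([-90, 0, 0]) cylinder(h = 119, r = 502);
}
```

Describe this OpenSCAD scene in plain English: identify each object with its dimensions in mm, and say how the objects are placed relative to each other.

A is the wall frame of a small rectangular building: four walls, each 2620 mm tall and 117 mm thick, enclosing a footprint 5300 mm (x) by 5400 mm (y) outside-to-outside, with no floor or roof. The front and back walls (the −y and +y sides) span the full width; the two side walls fit between them.

The house frame has a circular hole of radius 502 mm through its front wall, centred at (x = 3804, z = 1174).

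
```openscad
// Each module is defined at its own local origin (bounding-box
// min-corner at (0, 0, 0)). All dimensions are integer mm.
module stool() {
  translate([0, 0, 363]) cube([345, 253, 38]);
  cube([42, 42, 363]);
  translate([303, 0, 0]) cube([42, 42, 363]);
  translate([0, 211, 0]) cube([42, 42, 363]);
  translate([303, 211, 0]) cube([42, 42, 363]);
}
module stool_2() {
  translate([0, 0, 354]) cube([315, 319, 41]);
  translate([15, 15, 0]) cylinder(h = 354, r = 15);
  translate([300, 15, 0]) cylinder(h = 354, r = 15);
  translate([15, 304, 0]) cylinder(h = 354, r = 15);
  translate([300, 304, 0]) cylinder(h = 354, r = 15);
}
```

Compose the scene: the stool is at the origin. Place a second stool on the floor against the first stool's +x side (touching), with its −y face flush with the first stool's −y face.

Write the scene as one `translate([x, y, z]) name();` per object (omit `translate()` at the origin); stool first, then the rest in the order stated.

stool();
translate([345, 0, 0]) stool_2();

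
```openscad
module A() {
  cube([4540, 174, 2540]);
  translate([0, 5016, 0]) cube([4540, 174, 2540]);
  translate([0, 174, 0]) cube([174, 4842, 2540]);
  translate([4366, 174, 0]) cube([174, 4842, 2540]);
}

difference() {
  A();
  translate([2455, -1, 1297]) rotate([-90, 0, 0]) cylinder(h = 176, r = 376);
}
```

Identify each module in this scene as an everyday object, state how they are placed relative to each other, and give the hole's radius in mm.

A is a house frame. The house frame has a circular hole through its front wall. The hole's radius is 376 mm.

The subtracted cylinder has r = 376 mm.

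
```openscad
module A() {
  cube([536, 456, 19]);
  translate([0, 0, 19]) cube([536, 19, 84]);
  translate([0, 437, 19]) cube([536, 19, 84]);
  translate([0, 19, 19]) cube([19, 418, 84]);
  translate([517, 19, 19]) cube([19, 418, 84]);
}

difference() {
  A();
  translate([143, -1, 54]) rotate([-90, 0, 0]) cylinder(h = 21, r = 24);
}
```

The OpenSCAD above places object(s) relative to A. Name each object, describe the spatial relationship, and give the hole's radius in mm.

The subtracted cylinder has r = 24 mm.

A is an open box. The open box has a circular hole through its front wall. The hole's radius is 24 mm.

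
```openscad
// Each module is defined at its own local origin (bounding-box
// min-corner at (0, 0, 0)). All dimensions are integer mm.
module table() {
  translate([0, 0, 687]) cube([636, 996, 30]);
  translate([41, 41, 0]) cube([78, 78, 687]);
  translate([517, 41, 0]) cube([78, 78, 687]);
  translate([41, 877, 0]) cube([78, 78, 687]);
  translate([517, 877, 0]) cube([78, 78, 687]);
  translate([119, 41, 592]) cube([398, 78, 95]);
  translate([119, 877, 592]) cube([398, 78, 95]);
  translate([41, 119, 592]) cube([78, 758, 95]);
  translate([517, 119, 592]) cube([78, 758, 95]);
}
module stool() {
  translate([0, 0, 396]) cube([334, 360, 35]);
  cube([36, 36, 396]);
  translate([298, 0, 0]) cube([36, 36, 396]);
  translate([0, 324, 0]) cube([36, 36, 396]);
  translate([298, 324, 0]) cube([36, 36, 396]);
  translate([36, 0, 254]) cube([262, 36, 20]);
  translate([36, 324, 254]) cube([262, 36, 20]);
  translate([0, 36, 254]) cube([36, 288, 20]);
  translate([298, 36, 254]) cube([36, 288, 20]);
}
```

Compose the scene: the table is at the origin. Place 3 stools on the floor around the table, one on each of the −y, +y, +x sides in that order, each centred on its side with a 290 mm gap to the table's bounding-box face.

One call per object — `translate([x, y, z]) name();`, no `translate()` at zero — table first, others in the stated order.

table();
translate([151, -650, 0]) stool();
translate([151, 1286, 0]) stool();
translate([926, 318, 0]) stool();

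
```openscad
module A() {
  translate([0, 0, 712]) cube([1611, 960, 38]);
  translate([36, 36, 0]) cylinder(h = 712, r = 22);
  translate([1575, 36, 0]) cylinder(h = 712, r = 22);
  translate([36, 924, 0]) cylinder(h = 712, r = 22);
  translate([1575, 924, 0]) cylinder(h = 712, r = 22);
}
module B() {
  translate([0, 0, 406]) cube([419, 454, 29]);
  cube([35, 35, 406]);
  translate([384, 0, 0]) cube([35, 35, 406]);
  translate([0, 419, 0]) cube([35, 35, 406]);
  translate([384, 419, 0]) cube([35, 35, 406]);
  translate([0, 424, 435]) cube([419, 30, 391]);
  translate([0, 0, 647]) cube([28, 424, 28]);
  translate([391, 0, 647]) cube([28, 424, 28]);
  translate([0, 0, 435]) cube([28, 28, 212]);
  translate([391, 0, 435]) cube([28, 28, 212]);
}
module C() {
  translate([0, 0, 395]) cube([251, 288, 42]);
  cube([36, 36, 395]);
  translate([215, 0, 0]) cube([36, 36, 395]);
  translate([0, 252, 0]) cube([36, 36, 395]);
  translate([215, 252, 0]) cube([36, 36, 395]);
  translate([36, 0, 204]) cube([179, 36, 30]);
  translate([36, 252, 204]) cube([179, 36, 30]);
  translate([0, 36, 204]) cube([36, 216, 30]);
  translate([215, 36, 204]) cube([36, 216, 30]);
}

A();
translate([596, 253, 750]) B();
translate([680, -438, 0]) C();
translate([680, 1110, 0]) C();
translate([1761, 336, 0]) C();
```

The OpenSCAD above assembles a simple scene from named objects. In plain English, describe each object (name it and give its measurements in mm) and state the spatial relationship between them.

A is a table with a 1611×960 mm rectangular top, 38 mm thick, top surface at z = 750 mm, supported by four round legs of 44 mm diameter, each leg's bounding box inset 14 mm from the nearest pair of top edges, running from the floor.

B is a chair: 419×454 mm seat, 29 mm thick, top at z = 435 mm, on four 35 mm square corner legs flush with the seat edges. A 30 mm thick backrest slab spans the full seat width, extending 391 mm above the seat top, its back face flush with the seat's +y edge. Two armrests of 28×28 mm section run along each side from the seat's front edge to the front of the backrest, top faces 240 mm above the seat top and outer faces flush with the seat's x-edges; a 28×28 mm post under the front of each armrest stands on the seat at the front corner.

C is a four-legged stool. The seat is a 251×288×42 mm slab whose top surface is at z = 437 mm; four square legs, each 36×36 mm in cross-section, run from the floor (z = 0) to the underside of the seat, each flush with a corner of the seat. Four stretchers, 36 mm wide and 30 mm tall, connect adjacent legs with their undersides at z = 204 mm, each running between the inner faces of the legs it joins and aligned with the legs' outer faces on the other axis.

The chair is on top of the table, centred. Three stools sit around the table at the −y, +y, +x sides.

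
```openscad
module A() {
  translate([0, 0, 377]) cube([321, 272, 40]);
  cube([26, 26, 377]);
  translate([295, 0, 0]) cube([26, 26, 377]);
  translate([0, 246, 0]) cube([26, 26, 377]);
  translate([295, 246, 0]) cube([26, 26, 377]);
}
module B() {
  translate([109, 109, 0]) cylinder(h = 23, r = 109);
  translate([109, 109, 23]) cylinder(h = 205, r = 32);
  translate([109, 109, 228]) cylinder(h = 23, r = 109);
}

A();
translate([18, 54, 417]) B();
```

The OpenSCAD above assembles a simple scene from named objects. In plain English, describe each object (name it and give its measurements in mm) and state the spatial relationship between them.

A is a four-legged stool. The seat is 321×272 mm, 40 mm thick, top at z = 417 mm. It stands on four square legs, each 26×26 mm in cross-section, from z = 0 to the seat underside, each flush with a corner of the seat.

B is a spool: two coaxial disc flanges of radius 109 mm and thickness 23 mm, joined by a core cylinder of radius 32 mm and height 205 mm. The lower flange rests on z = 0 and the three cylinders share a vertical axis.

The spool is on top of the stool.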